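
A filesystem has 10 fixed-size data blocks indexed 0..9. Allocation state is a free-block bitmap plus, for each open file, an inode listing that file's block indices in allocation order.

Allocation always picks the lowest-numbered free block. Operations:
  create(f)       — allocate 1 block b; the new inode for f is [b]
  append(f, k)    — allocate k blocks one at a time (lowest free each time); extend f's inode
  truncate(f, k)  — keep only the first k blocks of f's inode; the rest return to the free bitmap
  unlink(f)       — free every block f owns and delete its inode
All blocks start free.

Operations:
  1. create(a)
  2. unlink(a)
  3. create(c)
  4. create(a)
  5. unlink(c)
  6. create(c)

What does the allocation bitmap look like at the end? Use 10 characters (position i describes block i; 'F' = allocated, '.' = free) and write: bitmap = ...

bitmap = FF........

create(a): bitmap=F......... | a=[0]
unlink(a): bitmap=.......... | 
create(c): bitmap=F......... | c=[0]
create(a): bitmap=FF........ | a=[1] c=[0]
unlink(c): bitmap=.F........ | a=[1]
create(c): bitmap=FF........ | a=[1] c=[0]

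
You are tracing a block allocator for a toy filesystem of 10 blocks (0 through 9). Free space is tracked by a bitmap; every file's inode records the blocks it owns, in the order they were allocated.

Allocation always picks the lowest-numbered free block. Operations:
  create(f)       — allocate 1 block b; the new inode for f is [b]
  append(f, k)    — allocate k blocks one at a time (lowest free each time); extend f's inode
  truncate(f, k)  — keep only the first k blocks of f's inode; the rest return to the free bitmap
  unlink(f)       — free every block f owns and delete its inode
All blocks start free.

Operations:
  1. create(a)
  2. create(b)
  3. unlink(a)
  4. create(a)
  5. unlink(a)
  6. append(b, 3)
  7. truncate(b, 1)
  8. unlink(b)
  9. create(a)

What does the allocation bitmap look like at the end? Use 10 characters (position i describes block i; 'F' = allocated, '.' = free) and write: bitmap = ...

bitmap = F.........

after create(a) → a:[0]  free=[F.........]
after create(b) → a:[0], b:[1]  free=[FF........]
after unlink(a) → b:[1]  free=[.F........]
after create(a) → a:[0], b:[1]  free=[FF........]
after unlink(a) → b:[1]  free=[.F........]
after append(b, 3) → b:[1, 0, 2, 3]  free=[FFFF......]
after truncate(b, 1) → b:[1]  free=[.F........]
after unlink(b) →   free=[..........]
after create(a) → a:[0]  free=[F.........]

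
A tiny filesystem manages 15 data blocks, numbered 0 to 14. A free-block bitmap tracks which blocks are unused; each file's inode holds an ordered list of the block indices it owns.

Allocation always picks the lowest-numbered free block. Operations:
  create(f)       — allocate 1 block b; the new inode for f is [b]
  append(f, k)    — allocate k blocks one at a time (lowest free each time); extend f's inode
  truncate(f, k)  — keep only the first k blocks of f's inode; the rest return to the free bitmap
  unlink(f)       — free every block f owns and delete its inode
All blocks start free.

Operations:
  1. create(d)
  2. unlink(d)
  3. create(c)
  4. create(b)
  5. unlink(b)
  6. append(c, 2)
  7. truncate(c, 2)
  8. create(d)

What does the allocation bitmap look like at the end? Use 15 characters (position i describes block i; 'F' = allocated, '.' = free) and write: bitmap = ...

bitmap = FFF............

  1. create(d)  ⇒  F..............  {d→[0]}
  2. unlink(d)  ⇒  ...............  {}
  3. create(c)  ⇒  F..............  {c→[0]}
  4. create(b)  ⇒  FF.............  {b→[1]; c→[0]}
  5. unlink(b)  ⇒  F..............  {c→[0]}
  6. append(c, 2)  ⇒  FFF............  {c→[0, 1, 2]}
  7. truncate(c, 2)  ⇒  FF.............  {c→[0, 1]}
  8. create(d)  ⇒  FFF............  {c→[0, 1]; d→[2]}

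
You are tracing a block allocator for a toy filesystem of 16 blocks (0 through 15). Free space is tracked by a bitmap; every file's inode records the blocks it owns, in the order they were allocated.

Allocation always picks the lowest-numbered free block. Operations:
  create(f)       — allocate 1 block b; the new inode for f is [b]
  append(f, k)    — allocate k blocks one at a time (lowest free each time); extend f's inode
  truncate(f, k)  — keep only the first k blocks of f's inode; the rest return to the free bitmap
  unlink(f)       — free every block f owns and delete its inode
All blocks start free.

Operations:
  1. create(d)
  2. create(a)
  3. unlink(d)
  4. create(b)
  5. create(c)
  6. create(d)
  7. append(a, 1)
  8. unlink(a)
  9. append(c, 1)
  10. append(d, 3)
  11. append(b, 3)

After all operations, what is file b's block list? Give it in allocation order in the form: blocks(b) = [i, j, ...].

blocks(b) = [0, 7, 8, 9]

after create(d) → d:[0]  free=[F...............]
after create(a) → a:[1], d:[0]  free=[FF..............]
after unlink(d) → a:[1]  free=[.F..............]
after create(b) → a:[1], b:[0]  free=[FF..............]
after create(c) → a:[1], b:[0], c:[2]  free=[FFF.............]
after create(d) → a:[1], b:[0], c:[2], d:[3]  free=[FFFF............]
after append(a, 1) → a:[1, 4], b:[0], c:[2], d:[3]  free=[FFFFF...........]
after unlink(a) → b:[0], c:[2], d:[3]  free=[F.FF............]
after append(c, 1) → b:[0], c:[2, 1], d:[3]  free=[FFFF............]
after append(d, 3) → b:[0], c:[2, 1], d:[3, 4, 5, 6]  free=[FFFFFFF.........]
after append(b, 3) → b:[0, 7, 8, 9], c:[2, 1], d:[3, 4, 5, 6]  free=[FFFFFFFFFF......]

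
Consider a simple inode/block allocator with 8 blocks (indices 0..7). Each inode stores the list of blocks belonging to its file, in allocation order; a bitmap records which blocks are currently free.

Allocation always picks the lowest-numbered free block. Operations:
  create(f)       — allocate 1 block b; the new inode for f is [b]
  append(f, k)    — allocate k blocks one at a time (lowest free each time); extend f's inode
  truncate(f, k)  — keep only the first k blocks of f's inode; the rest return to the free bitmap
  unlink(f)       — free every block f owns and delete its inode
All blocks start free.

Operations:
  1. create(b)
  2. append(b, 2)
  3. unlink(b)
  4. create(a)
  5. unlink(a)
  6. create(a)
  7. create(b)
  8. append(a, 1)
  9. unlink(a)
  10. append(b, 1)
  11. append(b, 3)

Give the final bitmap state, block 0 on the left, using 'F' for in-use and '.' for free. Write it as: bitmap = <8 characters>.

  1. create(b)  ⇒  F.......  {b→[0]}
  2. append(b, 2)  ⇒  FFF.....  {b→[0, 1, 2]}
  3. unlink(b)  ⇒  ........  {}
  4. create(a)  ⇒  F.......  {a→[0]}
  5. unlink(a)  ⇒  ........  {}
  6. create(a)  ⇒  F.......  {a→[0]}
  7. create(b)  ⇒  FF......  {a→[0]; b→[1]}
  8. append(a, 1)  ⇒  FFF.....  {a→[0, 2]; b→[1]}
  9. unlink(a)  ⇒  .F......  {b→[1]}
  10. append(b, 1)  ⇒  FF......  {b→[1, 0]}
  11. append(b, 3)  ⇒  FFFFF...  {b→[1, 0, 2, 3, 4]}

bitmap = FFFFF...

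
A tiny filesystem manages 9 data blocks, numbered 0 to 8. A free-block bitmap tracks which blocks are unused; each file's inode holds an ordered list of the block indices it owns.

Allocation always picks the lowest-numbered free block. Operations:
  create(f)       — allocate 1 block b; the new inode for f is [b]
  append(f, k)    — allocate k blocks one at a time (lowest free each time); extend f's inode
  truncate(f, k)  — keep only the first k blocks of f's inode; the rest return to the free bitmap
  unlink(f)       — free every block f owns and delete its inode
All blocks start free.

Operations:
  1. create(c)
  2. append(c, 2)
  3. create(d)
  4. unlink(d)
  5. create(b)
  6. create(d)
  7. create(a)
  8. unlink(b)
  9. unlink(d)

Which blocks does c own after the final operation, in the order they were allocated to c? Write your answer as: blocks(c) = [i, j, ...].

blocks(c) = [0, 1, 2]

after create(c) → c:[0]  free=[F........]
after append(c, 2) → c:[0, 1, 2]  free=[FFF......]
after create(d) → c:[0, 1, 2], d:[3]  free=[FFFF.....]
after unlink(d) → c:[0, 1, 2]  free=[FFF......]
after create(b) → b:[3], c:[0, 1, 2]  free=[FFFF.....]
after create(d) → b:[3], c:[0, 1, 2], d:[4]  free=[FFFFF....]
after create(a) → a:[5], b:[3], c:[0, 1, 2], d:[4]  free=[FFFFFF...]
after unlink(b) → a:[5], c:[0, 1, 2], d:[4]  free=[FFF.FF...]
after unlink(d) → a:[5], c:[0, 1, 2]  free=[FFF..F...]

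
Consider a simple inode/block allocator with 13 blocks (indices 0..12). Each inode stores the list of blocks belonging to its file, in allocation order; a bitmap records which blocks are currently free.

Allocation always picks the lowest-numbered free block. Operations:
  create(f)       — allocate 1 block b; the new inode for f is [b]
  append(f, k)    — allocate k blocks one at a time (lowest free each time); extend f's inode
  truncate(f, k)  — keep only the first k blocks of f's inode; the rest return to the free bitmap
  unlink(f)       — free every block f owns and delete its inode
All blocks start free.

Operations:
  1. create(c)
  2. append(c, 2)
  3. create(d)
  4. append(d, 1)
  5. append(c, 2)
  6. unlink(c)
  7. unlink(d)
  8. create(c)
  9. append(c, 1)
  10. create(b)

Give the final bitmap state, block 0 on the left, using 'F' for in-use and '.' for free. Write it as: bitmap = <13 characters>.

bitmap = FFF..........

create(c): bitmap=F............ | c=[0]
append(c, 2): bitmap=FFF.......... | c=[0, 1, 2]
create(d): bitmap=FFFF......... | c=[0, 1, 2] d=[3]
append(d, 1): bitmap=FFFFF........ | c=[0, 1, 2] d=[3, 4]
append(c, 2): bitmap=FFFFFFF...... | c=[0, 1, 2, 5, 6] d=[3, 4]
unlink(c): bitmap=...FF........ | d=[3, 4]
unlink(d): bitmap=............. | 
create(c): bitmap=F............ | c=[0]
append(c, 1): bitmap=FF........... | c=[0, 1]
create(b): bitmap=FFF.......... | b=[2] c=[0, 1]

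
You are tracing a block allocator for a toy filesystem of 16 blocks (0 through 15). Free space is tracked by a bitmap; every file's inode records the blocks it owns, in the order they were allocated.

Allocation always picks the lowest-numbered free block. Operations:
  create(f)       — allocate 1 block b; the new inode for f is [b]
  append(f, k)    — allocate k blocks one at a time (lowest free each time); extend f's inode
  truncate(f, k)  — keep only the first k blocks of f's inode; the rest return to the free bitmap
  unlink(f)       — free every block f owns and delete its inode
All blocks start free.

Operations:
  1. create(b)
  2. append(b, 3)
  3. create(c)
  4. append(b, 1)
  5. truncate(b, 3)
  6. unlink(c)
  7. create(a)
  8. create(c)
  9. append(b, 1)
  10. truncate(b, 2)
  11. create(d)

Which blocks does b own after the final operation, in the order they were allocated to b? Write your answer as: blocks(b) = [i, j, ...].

after create(b) → b:[0]  free=[F...............]
after append(b, 3) → b:[0, 1, 2, 3]  free=[FFFF............]
after create(c) → b:[0, 1, 2, 3], c:[4]  free=[FFFFF...........]
after append(b, 1) → b:[0, 1, 2, 3, 5], c:[4]  free=[FFFFFF..........]
after truncate(b, 3) → b:[0, 1, 2], c:[4]  free=[FFF.F...........]
after unlink(c) → b:[0, 1, 2]  free=[FFF.............]
after create(a) → a:[3], b:[0, 1, 2]  free=[FFFF............]
after create(c) → a:[3], b:[0, 1, 2], c:[4]  free=[FFFFF...........]
after append(b, 1) → a:[3], b:[0, 1, 2, 5], c:[4]  free=[FFFFFF..........]
after truncate(b, 2) → a:[3], b:[0, 1], c:[4]  free=[FF.FF...........]
after create(d) → a:[3], b:[0, 1], c:[4], d:[2]  free=[FFFFF...........]

blocks(b) = [0, 1]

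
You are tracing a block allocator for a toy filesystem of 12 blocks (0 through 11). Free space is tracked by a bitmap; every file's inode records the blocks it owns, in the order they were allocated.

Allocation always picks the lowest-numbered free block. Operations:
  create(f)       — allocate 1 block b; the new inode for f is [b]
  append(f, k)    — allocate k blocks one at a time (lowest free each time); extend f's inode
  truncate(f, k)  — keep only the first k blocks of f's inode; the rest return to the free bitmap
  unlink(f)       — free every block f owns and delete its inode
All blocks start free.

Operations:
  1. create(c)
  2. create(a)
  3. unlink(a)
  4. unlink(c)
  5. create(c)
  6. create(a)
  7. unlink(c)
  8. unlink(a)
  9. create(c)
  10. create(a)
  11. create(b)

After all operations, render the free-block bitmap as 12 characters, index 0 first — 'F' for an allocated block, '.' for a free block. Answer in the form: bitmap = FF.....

bitmap = FFF.........

  1. create(c)  ⇒  F...........  {c→[0]}
  2. create(a)  ⇒  FF..........  {a→[1]; c→[0]}
  3. unlink(a)  ⇒  F...........  {c→[0]}
  4. unlink(c)  ⇒  ............  {}
  5. create(c)  ⇒  F...........  {c→[0]}
  6. create(a)  ⇒  FF..........  {a→[1]; c→[0]}
  7. unlink(c)  ⇒  .F..........  {a→[1]}
  8. unlink(a)  ⇒  ............  {}
  9. create(c)  ⇒  F...........  {c→[0]}
  10. create(a)  ⇒  FF..........  {a→[1]; c→[0]}
  11. create(b)  ⇒  FFF.........  {a→[1]; b→[2]; c→[0]}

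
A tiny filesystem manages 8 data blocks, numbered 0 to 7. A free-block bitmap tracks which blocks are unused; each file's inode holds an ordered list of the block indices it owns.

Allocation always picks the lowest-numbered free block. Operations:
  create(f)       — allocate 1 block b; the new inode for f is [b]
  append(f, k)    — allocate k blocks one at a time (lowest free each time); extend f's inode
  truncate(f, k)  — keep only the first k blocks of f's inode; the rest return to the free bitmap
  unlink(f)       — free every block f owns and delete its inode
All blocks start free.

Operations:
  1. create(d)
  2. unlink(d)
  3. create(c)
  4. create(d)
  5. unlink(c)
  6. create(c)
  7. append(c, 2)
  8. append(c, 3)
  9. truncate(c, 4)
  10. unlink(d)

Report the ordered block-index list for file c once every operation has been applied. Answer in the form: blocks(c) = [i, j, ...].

create(d): bitmap=F....... | d=[0]
unlink(d): bitmap=........ | 
create(c): bitmap=F....... | c=[0]
create(d): bitmap=FF...... | c=[0] d=[1]
unlink(c): bitmap=.F...... | d=[1]
create(c): bitmap=FF...... | c=[0] d=[1]
append(c, 2): bitmap=FFFF.... | c=[0, 2, 3] d=[1]
append(c, 3): bitmap=FFFFFFF. | c=[0, 2, 3, 4, 5, 6] d=[1]
truncate(c, 4): bitmap=FFFFF... | c=[0, 2, 3, 4] d=[1]
unlink(d): bitmap=F.FFF... | c=[0, 2, 3, 4]

blocks(c) = [0, 2, 3, 4]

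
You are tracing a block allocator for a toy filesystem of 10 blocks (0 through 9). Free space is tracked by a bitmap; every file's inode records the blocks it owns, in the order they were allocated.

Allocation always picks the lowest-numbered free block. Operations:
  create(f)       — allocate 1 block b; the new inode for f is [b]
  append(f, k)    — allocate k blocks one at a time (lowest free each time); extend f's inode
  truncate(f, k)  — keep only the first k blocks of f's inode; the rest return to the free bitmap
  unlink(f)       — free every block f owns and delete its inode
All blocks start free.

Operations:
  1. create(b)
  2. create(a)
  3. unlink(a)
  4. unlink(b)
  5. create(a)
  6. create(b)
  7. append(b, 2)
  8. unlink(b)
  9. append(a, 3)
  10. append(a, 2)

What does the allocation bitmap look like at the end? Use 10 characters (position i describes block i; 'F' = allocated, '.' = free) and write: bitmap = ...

bitmap = FFFFFF....

after create(b) → b:[0]  free=[F.........]
after create(a) → a:[1], b:[0]  free=[FF........]
after unlink(a) → b:[0]  free=[F.........]
after unlink(b) →   free=[..........]
after create(a) → a:[0]  free=[F.........]
after create(b) → a:[0], b:[1]  free=[FF........]
after append(b, 2) → a:[0], b:[1, 2, 3]  free=[FFFF......]
after unlink(b) → a:[0]  free=[F.........]
after append(a, 3) → a:[0, 1, 2, 3]  free=[FFFF......]
after append(a, 2) → a:[0, 1, 2, 3, 4, 5]  free=[FFFFFF....]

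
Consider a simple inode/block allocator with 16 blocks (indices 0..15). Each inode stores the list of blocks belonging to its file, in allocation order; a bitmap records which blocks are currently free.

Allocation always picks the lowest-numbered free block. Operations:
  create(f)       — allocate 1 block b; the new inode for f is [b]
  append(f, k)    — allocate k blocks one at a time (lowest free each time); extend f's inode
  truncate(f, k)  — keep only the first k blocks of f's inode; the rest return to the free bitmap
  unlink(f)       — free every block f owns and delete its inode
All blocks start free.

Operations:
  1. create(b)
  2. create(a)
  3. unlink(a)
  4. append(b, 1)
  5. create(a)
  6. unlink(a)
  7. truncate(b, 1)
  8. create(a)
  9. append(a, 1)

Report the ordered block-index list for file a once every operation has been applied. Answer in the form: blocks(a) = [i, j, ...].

blocks(a) = [1, 2]

[1] create(b) — b=0 (map F...............)
[2] create(a) — a=1 b=0 (map FF..............)
[3] unlink(a) — b=0 (map F...............)
[4] append(b, 1) — b=0,1 (map FF..............)
[5] create(a) — a=2 b=0,1 (map FFF.............)
[6] unlink(a) — b=0,1 (map FF..............)
[7] truncate(b, 1) — b=0 (map F...............)
[8] create(a) — a=1 b=0 (map FF..............)
[9] append(a, 1) — a=1,2 b=0 (map FFF.............)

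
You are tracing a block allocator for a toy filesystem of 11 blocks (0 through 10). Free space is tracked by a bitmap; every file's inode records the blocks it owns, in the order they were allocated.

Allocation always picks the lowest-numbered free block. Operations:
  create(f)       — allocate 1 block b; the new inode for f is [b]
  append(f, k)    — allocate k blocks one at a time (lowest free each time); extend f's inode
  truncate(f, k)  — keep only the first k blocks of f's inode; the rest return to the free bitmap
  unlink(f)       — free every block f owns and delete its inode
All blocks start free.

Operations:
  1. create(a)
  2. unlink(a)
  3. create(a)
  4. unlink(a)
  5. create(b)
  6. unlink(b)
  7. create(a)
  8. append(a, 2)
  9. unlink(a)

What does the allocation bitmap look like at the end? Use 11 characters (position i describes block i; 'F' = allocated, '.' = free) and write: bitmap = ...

bitmap = ...........

[1] create(a) — a=0 (map F..........)
[2] unlink(a) —  (map ...........)
[3] create(a) — a=0 (map F..........)
[4] unlink(a) —  (map ...........)
[5] create(b) — b=0 (map F..........)
[6] unlink(b) —  (map ...........)
[7] create(a) — a=0 (map F..........)
[8] append(a, 2) — a=0,1,2 (map FFF........)
[9] unlink(a) —  (map ...........)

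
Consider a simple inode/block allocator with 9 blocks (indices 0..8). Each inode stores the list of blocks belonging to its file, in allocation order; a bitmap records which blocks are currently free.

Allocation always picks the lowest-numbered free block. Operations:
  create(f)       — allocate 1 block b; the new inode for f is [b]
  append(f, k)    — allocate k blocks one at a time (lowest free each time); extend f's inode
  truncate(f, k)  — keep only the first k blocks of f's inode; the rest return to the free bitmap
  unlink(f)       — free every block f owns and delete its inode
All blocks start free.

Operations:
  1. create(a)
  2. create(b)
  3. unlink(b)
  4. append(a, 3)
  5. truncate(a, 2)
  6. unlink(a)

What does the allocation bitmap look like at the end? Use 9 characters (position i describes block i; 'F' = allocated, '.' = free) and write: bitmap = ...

bitmap = .........

  1. create(a)  ⇒  F........  {a→[0]}
  2. create(b)  ⇒  FF.......  {a→[0]; b→[1]}
  3. unlink(b)  ⇒  F........  {a→[0]}
  4. append(a, 3)  ⇒  FFFF.....  {a→[0, 1, 2, 3]}
  5. truncate(a, 2)  ⇒  FF.......  {a→[0, 1]}
  6. unlink(a)  ⇒  .........  {}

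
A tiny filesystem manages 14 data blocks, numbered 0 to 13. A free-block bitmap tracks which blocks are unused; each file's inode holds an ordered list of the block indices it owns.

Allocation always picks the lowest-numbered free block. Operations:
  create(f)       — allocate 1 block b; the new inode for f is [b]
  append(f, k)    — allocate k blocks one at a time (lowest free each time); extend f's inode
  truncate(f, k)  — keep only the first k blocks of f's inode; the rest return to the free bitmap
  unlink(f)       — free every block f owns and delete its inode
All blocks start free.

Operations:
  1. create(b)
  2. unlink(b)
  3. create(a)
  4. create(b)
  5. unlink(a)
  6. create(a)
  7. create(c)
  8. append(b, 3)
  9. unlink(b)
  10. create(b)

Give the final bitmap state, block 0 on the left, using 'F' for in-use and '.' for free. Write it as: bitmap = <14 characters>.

bitmap = FFF...........

after create(b) → b:[0]  free=[F.............]
after unlink(b) →   free=[..............]
after create(a) → a:[0]  free=[F.............]
after create(b) → a:[0], b:[1]  free=[FF............]
after unlink(a) → b:[1]  free=[.F............]
after create(a) → a:[0], b:[1]  free=[FF............]
after create(c) → a:[0], b:[1], c:[2]  free=[FFF...........]
after append(b, 3) → a:[0], b:[1, 3, 4, 5], c:[2]  free=[FFFFFF........]
after unlink(b) → a:[0], c:[2]  free=[F.F...........]
after create(b) → a:[0], b:[1], c:[2]  free=[FFF...........]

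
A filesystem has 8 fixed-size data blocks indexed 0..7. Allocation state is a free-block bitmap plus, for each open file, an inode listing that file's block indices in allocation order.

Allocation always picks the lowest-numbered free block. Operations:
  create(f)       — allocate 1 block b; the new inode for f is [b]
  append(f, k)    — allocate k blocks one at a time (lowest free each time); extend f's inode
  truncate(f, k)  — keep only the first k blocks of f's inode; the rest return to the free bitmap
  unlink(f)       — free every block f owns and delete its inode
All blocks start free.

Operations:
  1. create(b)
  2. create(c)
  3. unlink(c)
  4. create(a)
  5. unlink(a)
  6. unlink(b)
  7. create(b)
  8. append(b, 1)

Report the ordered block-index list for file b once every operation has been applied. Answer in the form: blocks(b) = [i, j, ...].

  1. create(b)  ⇒  F.......  {b→[0]}
  2. create(c)  ⇒  FF......  {b→[0]; c→[1]}
  3. unlink(c)  ⇒  F.......  {b→[0]}
  4. create(a)  ⇒  FF......  {a→[1]; b→[0]}
  5. unlink(a)  ⇒  F.......  {b→[0]}
  6. unlink(b)  ⇒  ........  {}
  7. create(b)  ⇒  F.......  {b→[0]}
  8. append(b, 1)  ⇒  FF......  {b→[0, 1]}

blocks(b) = [0, 1]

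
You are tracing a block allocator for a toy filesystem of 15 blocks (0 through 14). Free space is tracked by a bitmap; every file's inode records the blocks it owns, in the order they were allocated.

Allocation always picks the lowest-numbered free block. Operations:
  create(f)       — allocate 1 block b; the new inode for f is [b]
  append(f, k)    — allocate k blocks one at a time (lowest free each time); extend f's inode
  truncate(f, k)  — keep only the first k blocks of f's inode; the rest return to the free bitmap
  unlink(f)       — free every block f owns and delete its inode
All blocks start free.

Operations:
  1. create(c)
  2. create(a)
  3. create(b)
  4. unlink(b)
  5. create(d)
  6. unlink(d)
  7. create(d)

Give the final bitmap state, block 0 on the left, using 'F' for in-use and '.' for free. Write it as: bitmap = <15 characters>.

bitmap = FFF............

  1. create(c)  ⇒  F..............  {c→[0]}
  2. create(a)  ⇒  FF.............  {a→[1]; c→[0]}
  3. create(b)  ⇒  FFF............  {a→[1]; b→[2]; c→[0]}
  4. unlink(b)  ⇒  FF.............  {a→[1]; c→[0]}
  5. create(d)  ⇒  FFF............  {a→[1]; c→[0]; d→[2]}
  6. unlink(d)  ⇒  FF.............  {a→[1]; c→[0]}
  7. create(d)  ⇒  FFF............  {a→[1]; c→[0]; d→[2]}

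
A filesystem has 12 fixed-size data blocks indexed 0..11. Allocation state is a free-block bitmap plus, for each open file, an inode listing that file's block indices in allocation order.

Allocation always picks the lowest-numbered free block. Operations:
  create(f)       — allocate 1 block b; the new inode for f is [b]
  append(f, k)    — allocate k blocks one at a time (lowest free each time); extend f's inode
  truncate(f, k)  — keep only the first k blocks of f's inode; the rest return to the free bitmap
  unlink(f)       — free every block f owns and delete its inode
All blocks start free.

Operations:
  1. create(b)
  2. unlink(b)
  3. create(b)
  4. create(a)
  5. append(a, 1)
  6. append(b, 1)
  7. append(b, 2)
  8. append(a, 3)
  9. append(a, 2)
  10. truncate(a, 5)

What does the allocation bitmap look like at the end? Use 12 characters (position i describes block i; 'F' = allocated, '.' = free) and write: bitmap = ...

after create(b) → b:[0]  free=[F...........]
after unlink(b) →   free=[............]
after create(b) → b:[0]  free=[F...........]
after create(a) → a:[1], b:[0]  free=[FF..........]
after append(a, 1) → a:[1, 2], b:[0]  free=[FFF.........]
after append(b, 1) → a:[1, 2], b:[0, 3]  free=[FFFF........]
after append(b, 2) → a:[1, 2], b:[0, 3, 4, 5]  free=[FFFFFF......]
after append(a, 3) → a:[1, 2, 6, 7, 8], b:[0, 3, 4, 5]  free=[FFFFFFFFF...]
after append(a, 2) → a:[1, 2, 6, 7, 8, 9, 10], b:[0, 3, 4, 5]  free=[FFFFFFFFFFF.]
after truncate(a, 5) → a:[1, 2, 6, 7, 8], b:[0, 3, 4, 5]  free=[FFFFFFFFF...]

bitmap = FFFFFFFFF...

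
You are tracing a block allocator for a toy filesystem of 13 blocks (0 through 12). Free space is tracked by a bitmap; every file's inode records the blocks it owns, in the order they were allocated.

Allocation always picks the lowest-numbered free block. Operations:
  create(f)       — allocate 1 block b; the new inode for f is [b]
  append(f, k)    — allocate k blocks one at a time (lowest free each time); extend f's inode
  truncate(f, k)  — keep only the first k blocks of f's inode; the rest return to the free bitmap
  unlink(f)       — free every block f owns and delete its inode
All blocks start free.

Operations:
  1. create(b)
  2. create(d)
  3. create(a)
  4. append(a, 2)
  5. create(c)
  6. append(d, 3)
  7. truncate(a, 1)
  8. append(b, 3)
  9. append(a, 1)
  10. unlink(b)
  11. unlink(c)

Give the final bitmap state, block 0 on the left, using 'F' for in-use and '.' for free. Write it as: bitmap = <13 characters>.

bitmap = .FF...FFF.F..

create(b): bitmap=F............ | b=[0]
create(d): bitmap=FF........... | b=[0] d=[1]
create(a): bitmap=FFF.......... | a=[2] b=[0] d=[1]
append(a, 2): bitmap=FFFFF........ | a=[2, 3, 4] b=[0] d=[1]
create(c): bitmap=FFFFFF....... | a=[2, 3, 4] b=[0] c=[5] d=[1]
append(d, 3): bitmap=FFFFFFFFF.... | a=[2, 3, 4] b=[0] c=[5] d=[1, 6, 7, 8]
truncate(a, 1): bitmap=FFF..FFFF.... | a=[2] b=[0] c=[5] d=[1, 6, 7, 8]
append(b, 3): bitmap=FFFFFFFFFF... | a=[2] b=[0, 3, 4, 9] c=[5] d=[1, 6, 7, 8]
append(a, 1): bitmap=FFFFFFFFFFF.. | a=[2, 10] b=[0, 3, 4, 9] c=[5] d=[1, 6, 7, 8]
unlink(b): bitmap=.FF..FFFF.F.. | a=[2, 10] c=[5] d=[1, 6, 7, 8]
unlink(c): bitmap=.FF...FFF.F.. | a=[2, 10] d=[1, 6, 7, 8]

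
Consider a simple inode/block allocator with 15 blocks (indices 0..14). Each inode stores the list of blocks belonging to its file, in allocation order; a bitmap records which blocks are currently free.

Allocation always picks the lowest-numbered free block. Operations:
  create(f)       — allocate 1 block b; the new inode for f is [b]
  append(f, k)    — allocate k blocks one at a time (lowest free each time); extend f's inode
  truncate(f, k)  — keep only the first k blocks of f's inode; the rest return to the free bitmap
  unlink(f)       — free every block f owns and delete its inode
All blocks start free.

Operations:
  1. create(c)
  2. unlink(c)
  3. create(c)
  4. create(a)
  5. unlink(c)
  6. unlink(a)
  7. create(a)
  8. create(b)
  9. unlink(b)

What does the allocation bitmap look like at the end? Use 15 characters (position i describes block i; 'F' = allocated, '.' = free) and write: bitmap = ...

bitmap = F..............

create(c): bitmap=F.............. | c=[0]
unlink(c): bitmap=............... | 
create(c): bitmap=F.............. | c=[0]
create(a): bitmap=FF............. | a=[1] c=[0]
unlink(c): bitmap=.F............. | a=[1]
unlink(a): bitmap=............... | 
create(a): bitmap=F.............. | a=[0]
create(b): bitmap=FF............. | a=[0] b=[1]
unlink(b): bitmap=F.............. | a=[0]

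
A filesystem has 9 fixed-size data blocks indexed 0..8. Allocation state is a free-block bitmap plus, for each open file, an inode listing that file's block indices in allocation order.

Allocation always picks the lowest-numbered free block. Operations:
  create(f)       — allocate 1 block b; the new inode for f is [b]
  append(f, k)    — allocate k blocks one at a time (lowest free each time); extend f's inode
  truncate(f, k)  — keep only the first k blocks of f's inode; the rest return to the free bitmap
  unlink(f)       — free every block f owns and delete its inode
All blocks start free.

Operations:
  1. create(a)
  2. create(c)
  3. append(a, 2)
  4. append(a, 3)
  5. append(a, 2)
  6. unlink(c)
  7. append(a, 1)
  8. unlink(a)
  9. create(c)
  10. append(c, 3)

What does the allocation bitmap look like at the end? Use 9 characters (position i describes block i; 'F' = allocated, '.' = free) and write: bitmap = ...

bitmap = FFFF.....

  1. create(a)  ⇒  F........  {a→[0]}
  2. create(c)  ⇒  FF.......  {a→[0]; c→[1]}
  3. append(a, 2)  ⇒  FFFF.....  {a→[0, 2, 3]; c→[1]}
  4. append(a, 3)  ⇒  FFFFFFF..  {a→[0, 2, 3, 4, 5, 6]; c→[1]}
  5. append(a, 2)  ⇒  FFFFFFFFF  {a→[0, 2, 3, 4, 5, 6, 7, 8]; c→[1]}
  6. unlink(c)  ⇒  F.FFFFFFF  {a→[0, 2, 3, 4, 5, 6, 7, 8]}
  7. append(a, 1)  ⇒  FFFFFFFFF  {a→[0, 2, 3, 4, 5, 6, 7, 8, 1]}
  8. unlink(a)  ⇒  .........  {}
  9. create(c)  ⇒  F........  {c→[0]}
  10. append(c, 3)  ⇒  FFFF.....  {c→[0, 1, 2, 3]}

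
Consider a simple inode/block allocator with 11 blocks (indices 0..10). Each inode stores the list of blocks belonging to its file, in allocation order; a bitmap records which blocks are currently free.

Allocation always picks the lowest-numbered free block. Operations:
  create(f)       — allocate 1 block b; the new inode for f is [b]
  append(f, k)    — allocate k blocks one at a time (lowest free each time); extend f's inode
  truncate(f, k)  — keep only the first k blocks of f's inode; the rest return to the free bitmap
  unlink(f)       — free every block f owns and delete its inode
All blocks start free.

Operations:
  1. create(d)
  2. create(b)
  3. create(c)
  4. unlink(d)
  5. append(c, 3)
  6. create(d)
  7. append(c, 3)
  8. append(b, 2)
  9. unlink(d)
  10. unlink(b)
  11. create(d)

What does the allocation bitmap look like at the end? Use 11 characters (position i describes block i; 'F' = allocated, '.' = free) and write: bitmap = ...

create(d): bitmap=F.......... | d=[0]
create(b): bitmap=FF......... | b=[1] d=[0]
create(c): bitmap=FFF........ | b=[1] c=[2] d=[0]
unlink(d): bitmap=.FF........ | b=[1] c=[2]
append(c, 3): bitmap=FFFFF...... | b=[1] c=[2, 0, 3, 4]
create(d): bitmap=FFFFFF..... | b=[1] c=[2, 0, 3, 4] d=[5]
append(c, 3): bitmap=FFFFFFFFF.. | b=[1] c=[2, 0, 3, 4, 6, 7, 8] d=[5]
append(b, 2): bitmap=FFFFFFFFFFF | b=[1, 9, 10] c=[2, 0, 3, 4, 6, 7, 8] d=[5]
unlink(d): bitmap=FFFFF.FFFFF | b=[1, 9, 10] c=[2, 0, 3, 4, 6, 7, 8]
unlink(b): bitmap=F.FFF.FFF.. | c=[2, 0, 3, 4, 6, 7, 8]
create(d): bitmap=FFFFF.FFF.. | c=[2, 0, 3, 4, 6, 7, 8] d=[1]

bitmap = FFFFF.FFF..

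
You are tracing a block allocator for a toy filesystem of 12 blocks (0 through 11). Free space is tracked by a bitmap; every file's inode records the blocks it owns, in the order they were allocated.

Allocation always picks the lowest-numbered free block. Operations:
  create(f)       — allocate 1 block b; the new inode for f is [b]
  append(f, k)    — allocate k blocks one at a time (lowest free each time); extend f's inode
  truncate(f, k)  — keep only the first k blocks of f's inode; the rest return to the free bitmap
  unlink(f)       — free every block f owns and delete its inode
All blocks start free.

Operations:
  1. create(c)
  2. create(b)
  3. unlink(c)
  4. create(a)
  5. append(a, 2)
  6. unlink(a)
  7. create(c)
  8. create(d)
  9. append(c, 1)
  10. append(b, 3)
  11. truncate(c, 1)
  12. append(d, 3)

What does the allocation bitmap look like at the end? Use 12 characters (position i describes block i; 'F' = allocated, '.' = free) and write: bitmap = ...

bitmap = FFFFFFFFF...

create(c): bitmap=F........... | c=[0]
create(b): bitmap=FF.......... | b=[1] c=[0]
unlink(c): bitmap=.F.......... | b=[1]
create(a): bitmap=FF.......... | a=[0] b=[1]
append(a, 2): bitmap=FFFF........ | a=[0, 2, 3] b=[1]
unlink(a): bitmap=.F.......... | b=[1]
create(c): bitmap=FF.......... | b=[1] c=[0]
create(d): bitmap=FFF......... | b=[1] c=[0] d=[2]
append(c, 1): bitmap=FFFF........ | b=[1] c=[0, 3] d=[2]
append(b, 3): bitmap=FFFFFFF..... | b=[1, 4, 5, 6] c=[0, 3] d=[2]
truncate(c, 1): bitmap=FFF.FFF..... | b=[1, 4, 5, 6] c=[0] d=[2]
append(d, 3): bitmap=FFFFFFFFF... | b=[1, 4, 5, 6] c=[0] d=[2, 3, 7, 8]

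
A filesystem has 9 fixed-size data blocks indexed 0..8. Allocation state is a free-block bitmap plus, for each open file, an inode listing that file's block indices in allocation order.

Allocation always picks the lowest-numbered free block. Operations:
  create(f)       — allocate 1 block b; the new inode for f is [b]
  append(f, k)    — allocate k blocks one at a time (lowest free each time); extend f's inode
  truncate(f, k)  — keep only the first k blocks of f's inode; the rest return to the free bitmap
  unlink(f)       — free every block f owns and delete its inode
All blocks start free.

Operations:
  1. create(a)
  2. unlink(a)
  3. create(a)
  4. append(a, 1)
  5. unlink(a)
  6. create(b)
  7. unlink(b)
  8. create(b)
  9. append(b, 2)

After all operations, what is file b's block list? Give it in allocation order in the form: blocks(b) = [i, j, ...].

blocks(b) = [0, 1, 2]

after create(a) → a:[0]  free=[F........]
after unlink(a) →   free=[.........]
after create(a) → a:[0]  free=[F........]
after append(a, 1) → a:[0, 1]  free=[FF.......]
after unlink(a) →   free=[.........]
after create(b) → b:[0]  free=[F........]
after unlink(b) →   free=[.........]
after create(b) → b:[0]  free=[F........]
after append(b, 2) → b:[0, 1, 2]  free=[FFF......]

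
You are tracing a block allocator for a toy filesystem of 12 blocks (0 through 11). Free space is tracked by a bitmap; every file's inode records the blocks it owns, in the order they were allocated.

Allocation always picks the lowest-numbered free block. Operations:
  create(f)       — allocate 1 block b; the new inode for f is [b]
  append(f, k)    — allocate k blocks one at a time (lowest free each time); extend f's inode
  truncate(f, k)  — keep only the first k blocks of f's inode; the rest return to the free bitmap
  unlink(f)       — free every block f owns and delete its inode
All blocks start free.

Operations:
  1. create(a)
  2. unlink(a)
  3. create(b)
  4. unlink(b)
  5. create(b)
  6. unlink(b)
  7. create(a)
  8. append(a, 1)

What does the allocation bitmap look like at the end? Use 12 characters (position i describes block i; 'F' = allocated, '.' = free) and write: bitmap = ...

bitmap = FF..........

after create(a) → a:[0]  free=[F...........]
after unlink(a) →   free=[............]
after create(b) → b:[0]  free=[F...........]
after unlink(b) →   free=[............]
after create(b) → b:[0]  free=[F...........]
after unlink(b) →   free=[............]
after create(a) → a:[0]  free=[F...........]
after append(a, 1) → a:[0, 1]  free=[FF..........]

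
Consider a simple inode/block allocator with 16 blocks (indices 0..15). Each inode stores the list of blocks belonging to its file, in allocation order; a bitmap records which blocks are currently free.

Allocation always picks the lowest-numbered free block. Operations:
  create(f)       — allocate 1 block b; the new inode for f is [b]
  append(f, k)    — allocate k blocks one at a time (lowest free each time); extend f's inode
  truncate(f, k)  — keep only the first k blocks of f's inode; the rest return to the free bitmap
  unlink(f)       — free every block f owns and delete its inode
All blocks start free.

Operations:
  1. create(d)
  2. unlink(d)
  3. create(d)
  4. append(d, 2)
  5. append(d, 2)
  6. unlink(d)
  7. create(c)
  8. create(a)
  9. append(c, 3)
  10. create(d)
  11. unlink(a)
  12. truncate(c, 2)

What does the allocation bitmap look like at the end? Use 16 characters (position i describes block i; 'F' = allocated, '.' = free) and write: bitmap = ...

  1. create(d)  ⇒  F...............  {d→[0]}
  2. unlink(d)  ⇒  ................  {}
  3. create(d)  ⇒  F...............  {d→[0]}
  4. append(d, 2)  ⇒  FFF.............  {d→[0, 1, 2]}
  5. append(d, 2)  ⇒  FFFFF...........  {d→[0, 1, 2, 3, 4]}
  6. unlink(d)  ⇒  ................  {}
  7. create(c)  ⇒  F...............  {c→[0]}
  8. create(a)  ⇒  FF..............  {a→[1]; c→[0]}
  9. append(c, 3)  ⇒  FFFFF...........  {a→[1]; c→[0, 2, 3, 4]}
  10. create(d)  ⇒  FFFFFF..........  {a→[1]; c→[0, 2, 3, 4]; d→[5]}
  11. unlink(a)  ⇒  F.FFFF..........  {c→[0, 2, 3, 4]; d→[5]}
  12. truncate(c, 2)  ⇒  F.F..F..........  {c→[0, 2]; d→[5]}

bitmap = F.F..F..........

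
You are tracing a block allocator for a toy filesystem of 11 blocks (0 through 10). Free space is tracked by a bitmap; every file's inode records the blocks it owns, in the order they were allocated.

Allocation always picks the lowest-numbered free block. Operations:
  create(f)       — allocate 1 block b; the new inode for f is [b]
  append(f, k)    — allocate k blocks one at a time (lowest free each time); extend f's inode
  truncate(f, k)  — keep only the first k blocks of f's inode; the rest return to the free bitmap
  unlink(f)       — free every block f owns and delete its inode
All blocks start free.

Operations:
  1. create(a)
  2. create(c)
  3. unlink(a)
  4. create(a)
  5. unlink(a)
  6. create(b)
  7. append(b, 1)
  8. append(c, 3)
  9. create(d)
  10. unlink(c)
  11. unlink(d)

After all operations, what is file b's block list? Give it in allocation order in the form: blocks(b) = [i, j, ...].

[1] create(a) — a=0 (map F..........)
[2] create(c) — a=0 c=1 (map FF.........)
[3] unlink(a) — c=1 (map .F.........)
[4] create(a) — a=0 c=1 (map FF.........)
[5] unlink(a) — c=1 (map .F.........)
[6] create(b) — b=0 c=1 (map FF.........)
[7] append(b, 1) — b=0,2 c=1 (map FFF........)
[8] append(c, 3) — b=0,2 c=1,3,4,5 (map FFFFFF.....)
[9] create(d) — b=0,2 c=1,3,4,5 d=6 (map FFFFFFF....)
[10] unlink(c) — b=0,2 d=6 (map F.F...F....)
[11] unlink(d) — b=0,2 (map F.F........)

blocks(b) = [0, 2]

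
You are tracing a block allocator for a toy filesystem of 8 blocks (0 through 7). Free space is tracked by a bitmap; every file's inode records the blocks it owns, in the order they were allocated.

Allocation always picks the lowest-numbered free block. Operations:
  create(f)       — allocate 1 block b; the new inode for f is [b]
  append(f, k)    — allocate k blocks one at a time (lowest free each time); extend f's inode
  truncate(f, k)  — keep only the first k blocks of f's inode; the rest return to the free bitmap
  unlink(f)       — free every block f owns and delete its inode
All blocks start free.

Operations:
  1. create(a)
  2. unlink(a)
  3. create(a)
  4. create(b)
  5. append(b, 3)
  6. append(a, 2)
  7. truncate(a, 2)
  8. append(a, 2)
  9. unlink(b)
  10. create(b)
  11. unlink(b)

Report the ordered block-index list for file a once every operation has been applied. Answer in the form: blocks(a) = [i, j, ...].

blocks(a) = [0, 5, 6, 7]

[1] create(a) — a=0 (map F.......)
[2] unlink(a) —  (map ........)
[3] create(a) — a=0 (map F.......)
[4] create(b) — a=0 b=1 (map FF......)
[5] append(b, 3) — a=0 b=1,2,3,4 (map FFFFF...)
[6] append(a, 2) — a=0,5,6 b=1,2,3,4 (map FFFFFFF.)
[7] truncate(a, 2) — a=0,5 b=1,2,3,4 (map FFFFFF..)
[8] append(a, 2) — a=0,5,6,7 b=1,2,3,4 (map FFFFFFFF)
[9] unlink(b) — a=0,5,6,7 (map F....FFF)
[10] create(b) — a=0,5,6,7 b=1 (map FF...FFF)
[11] unlink(b) — a=0,5,6,7 (map F....FFF)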